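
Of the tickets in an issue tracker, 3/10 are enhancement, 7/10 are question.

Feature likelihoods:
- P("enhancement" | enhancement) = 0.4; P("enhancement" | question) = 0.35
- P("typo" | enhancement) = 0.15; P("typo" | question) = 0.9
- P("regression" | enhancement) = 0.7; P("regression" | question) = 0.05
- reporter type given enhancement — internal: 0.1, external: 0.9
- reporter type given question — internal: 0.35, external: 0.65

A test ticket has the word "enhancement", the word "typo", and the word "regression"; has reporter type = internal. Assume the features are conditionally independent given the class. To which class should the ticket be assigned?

question

enhancement: 0.3 × 0.4 × 0.15 × 0.7 × 0.1 = 0.00126
question: 0.7 × 0.35 × 0.9 × 0.05 × 0.35 = 0.00385875
Highest score → question.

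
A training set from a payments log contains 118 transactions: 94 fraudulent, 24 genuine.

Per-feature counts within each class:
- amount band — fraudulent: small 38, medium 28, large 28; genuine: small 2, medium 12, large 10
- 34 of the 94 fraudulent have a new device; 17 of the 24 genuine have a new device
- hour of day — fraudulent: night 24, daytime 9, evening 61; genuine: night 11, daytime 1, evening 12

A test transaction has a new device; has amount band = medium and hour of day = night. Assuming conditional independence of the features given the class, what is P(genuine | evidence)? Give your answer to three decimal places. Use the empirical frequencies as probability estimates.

0.601

fraudulent: (94/118) × (28/94) × (34/94) × (24/94) ≈ 0.0219134
genuine: (24/118) × (12/24) × (17/24) × (11/24) ≈ 0.0330155
P(genuine | x) = 0.0330155 / 0.0549289 ≈ 0.601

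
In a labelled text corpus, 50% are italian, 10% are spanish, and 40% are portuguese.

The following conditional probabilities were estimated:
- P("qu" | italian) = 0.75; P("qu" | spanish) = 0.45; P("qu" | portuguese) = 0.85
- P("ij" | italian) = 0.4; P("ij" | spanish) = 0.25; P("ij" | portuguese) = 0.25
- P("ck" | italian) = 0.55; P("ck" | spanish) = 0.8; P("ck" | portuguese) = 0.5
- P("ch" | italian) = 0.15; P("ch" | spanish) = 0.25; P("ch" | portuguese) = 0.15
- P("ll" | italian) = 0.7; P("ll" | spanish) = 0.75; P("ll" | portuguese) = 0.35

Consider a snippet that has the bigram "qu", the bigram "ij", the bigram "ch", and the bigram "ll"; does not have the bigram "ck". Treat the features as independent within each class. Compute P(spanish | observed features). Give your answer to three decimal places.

0.043

italian: 0.5 × 0.75 × 0.4 × (1−0.55) × 0.15 × 0.7 = 0.0070875
spanish: 0.1 × 0.45 × 0.25 × (1−0.8) × 0.25 × 0.75 = 0.000421875
portuguese: 0.4 × 0.85 × 0.25 × (1−0.5) × 0.15 × 0.35 = 0.00223125
P(spanish | x) = 0.000421875 / 0.009740625 ≈ 0.043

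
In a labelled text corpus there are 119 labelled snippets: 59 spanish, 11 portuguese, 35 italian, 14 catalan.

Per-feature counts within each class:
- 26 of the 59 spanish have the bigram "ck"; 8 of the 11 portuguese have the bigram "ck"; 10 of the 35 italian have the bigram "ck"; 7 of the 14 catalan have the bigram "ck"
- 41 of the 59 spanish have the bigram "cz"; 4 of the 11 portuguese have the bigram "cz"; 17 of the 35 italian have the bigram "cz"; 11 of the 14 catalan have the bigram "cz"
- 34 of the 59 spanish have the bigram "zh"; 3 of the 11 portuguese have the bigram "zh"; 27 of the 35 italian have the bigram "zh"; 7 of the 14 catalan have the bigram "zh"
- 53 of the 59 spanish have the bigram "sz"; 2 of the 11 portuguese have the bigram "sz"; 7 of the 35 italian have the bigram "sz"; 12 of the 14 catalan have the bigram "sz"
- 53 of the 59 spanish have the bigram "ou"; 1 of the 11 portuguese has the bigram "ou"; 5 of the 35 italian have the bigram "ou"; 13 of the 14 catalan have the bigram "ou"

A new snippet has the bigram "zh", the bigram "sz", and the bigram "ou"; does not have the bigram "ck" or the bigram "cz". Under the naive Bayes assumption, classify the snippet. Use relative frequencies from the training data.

spanish: (59/119) × (33/59) × (18/59) × (34/59) × (53/59) × (53/59) ≈ 0.0393425
portuguese: (11/119) × (3/11) × (7/11) × (3/11) × (2/11) × (1/11) ≈ 0.0000723191
italian: (35/119) × (25/35) × (18/35) × (27/35) × (7/35) × (5/35) ≈ 0.00238136
catalan: (14/119) × (7/14) × (3/14) × (7/14) × (12/14) × (13/14) ≈ 0.00501629
Highest score → spanish.

spanish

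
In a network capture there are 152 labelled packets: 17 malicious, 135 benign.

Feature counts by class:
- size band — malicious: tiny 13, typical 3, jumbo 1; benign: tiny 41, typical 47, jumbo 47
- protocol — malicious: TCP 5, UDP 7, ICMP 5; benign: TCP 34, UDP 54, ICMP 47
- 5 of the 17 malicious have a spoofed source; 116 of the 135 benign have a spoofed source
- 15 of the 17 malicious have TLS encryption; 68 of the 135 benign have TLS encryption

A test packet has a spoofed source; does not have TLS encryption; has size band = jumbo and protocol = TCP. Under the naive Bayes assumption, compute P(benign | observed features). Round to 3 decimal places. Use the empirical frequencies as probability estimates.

malicious: (17/152) × (1/17) × (5/17) × (5/17) × (2/17) ≈ 0.0000669545
benign: (135/152) × (47/135) × (34/135) × (116/135) × (67/135) ≈ 0.0332097
P(benign | x) = 0.0332097 / 0.0332766545 ≈ 0.998

0.998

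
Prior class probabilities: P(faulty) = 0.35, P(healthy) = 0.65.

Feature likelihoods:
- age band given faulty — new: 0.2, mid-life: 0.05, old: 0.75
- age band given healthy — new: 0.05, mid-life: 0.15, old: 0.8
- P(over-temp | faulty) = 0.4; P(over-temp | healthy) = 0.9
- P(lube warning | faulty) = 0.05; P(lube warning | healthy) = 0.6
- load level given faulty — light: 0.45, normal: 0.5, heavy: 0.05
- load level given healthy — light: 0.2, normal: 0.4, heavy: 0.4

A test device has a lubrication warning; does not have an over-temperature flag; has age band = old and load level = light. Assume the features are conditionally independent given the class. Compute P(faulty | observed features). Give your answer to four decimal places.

faulty: 0.35 × 0.75 × (1−0.4) × 0.05 × 0.45 = 0.00354375
healthy: 0.65 × 0.8 × (1−0.9) × 0.6 × 0.2 = 0.00624
P(faulty | x) = 0.00354375 / 0.00978375 ≈ 0.3622

0.3622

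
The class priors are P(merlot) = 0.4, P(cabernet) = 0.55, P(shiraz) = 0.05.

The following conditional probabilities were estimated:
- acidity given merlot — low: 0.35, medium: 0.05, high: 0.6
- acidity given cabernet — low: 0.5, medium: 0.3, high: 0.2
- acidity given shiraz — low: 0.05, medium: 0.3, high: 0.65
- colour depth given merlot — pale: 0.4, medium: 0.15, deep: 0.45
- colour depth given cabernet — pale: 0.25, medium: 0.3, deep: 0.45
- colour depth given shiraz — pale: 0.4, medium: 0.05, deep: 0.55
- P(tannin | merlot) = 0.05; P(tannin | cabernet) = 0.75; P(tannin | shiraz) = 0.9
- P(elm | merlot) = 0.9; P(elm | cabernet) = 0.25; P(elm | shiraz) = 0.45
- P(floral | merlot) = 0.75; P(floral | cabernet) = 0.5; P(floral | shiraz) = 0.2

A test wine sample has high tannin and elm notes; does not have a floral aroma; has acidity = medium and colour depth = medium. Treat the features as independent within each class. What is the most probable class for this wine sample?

cabernet

merlot: 0.4 × 0.05 × 0.15 × 0.05 × 0.9 × (1−0.75) = 0.00003375
cabernet: 0.55 × 0.3 × 0.3 × 0.75 × 0.25 × (1−0.5) = 0.004640625
shiraz: 0.05 × 0.3 × 0.05 × 0.9 × 0.45 × (1−0.2) = 0.000243
Highest score → cabernet.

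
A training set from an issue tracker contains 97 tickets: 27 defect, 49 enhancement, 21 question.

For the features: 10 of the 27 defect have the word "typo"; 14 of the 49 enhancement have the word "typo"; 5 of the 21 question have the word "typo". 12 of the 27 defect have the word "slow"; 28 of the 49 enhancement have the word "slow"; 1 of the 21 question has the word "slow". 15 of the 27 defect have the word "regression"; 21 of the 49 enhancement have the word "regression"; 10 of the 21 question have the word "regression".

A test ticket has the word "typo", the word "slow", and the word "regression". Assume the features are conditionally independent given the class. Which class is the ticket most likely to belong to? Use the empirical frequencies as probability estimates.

enhancement

defect: (27/97) × (10/27) × (12/27) × (15/27) ≈ 0.025455
enhancement: (49/97) × (14/49) × (28/49) × (21/49) ≈ 0.0353461
question: (21/97) × (5/21) × (1/21) × (10/21) ≈ 0.00116885
Highest score → enhancement.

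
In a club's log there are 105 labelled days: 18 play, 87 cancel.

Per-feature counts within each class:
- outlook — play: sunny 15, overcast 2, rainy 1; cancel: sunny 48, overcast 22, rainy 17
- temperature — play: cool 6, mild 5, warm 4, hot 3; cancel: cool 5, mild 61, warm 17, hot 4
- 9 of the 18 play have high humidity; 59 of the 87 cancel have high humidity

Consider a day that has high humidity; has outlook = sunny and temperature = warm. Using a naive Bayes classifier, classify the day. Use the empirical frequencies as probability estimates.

cancel

play: (18/105) × (15/18) × (4/18) × (9/18) ≈ 0.015873
cancel: (87/105) × (48/87) × (17/87) × (59/87) ≈ 0.0605779
Highest score → cancel.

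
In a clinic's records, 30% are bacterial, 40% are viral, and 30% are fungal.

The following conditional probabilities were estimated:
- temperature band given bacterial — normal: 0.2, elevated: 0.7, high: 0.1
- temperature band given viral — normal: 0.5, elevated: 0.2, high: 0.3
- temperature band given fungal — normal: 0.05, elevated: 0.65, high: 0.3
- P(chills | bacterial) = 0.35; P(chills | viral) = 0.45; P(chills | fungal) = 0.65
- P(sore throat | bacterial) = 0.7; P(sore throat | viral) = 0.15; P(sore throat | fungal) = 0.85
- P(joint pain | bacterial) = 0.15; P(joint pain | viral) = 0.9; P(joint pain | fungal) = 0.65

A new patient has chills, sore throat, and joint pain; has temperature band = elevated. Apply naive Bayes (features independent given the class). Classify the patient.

fungal

bacterial: 0.3 × 0.7 × 0.35 × 0.7 × 0.15 = 0.0077175
viral: 0.4 × 0.2 × 0.45 × 0.15 × 0.9 = 0.00486
fungal: 0.3 × 0.65 × 0.65 × 0.85 × 0.65 = 0.070029375
Highest score → fungal.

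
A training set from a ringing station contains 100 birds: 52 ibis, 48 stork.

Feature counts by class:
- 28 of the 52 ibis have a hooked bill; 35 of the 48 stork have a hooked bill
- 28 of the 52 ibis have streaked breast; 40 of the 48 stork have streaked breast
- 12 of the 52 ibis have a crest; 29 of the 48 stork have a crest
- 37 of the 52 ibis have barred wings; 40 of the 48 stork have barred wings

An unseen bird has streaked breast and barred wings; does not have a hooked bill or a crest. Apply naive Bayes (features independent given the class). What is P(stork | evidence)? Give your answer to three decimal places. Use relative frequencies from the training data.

0.336

ibis: (52/100) × (24/52) × (28/52) × (40/52) × (37/52) ≈ 0.0707328
stork: (48/100) × (13/48) × (40/48) × (19/48) × (40/48) ≈ 0.035735
P(stork | x) = 0.035735 / 0.1064678 ≈ 0.336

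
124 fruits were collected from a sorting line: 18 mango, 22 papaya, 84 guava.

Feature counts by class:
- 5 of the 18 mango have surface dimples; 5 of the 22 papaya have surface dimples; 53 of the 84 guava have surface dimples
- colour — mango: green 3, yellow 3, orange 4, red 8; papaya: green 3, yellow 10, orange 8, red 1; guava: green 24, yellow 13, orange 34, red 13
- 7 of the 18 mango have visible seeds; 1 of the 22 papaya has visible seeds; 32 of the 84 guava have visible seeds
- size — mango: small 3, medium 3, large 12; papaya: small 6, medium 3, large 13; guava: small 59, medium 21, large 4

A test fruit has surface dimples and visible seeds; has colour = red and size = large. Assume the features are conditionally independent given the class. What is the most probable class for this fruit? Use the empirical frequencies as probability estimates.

mango

mango: (18/124) × (5/18) × (8/18) × (7/18) × (12/18) ≈ 0.00464622
papaya: (22/124) × (5/22) × (1/22) × (1/22) × (13/22) ≈ 0.0000492293
guava: (84/124) × (53/84) × (13/84) × (32/84) × (4/84) ≈ 0.00119997
Highest score → mango.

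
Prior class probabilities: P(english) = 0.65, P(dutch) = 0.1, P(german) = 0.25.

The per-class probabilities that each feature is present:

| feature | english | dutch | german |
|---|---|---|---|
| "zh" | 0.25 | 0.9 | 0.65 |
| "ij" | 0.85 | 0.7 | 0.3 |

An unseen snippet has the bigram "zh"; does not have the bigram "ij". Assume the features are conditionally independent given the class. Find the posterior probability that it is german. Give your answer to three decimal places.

english: 0.65 × 0.25 × (1−0.85) = 0.024375
dutch: 0.1 × 0.9 × (1−0.7) = 0.027
german: 0.25 × 0.65 × (1−0.3) = 0.11375
P(german | x) = 0.11375 / 0.165125 ≈ 0.689

0.689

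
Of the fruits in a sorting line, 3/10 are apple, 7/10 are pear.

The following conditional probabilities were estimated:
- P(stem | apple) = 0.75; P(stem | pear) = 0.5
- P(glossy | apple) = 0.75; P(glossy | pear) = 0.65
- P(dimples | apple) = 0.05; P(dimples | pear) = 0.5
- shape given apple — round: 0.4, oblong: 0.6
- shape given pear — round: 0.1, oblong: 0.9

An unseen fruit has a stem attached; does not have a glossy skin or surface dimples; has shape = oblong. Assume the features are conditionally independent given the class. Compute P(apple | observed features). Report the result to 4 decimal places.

0.3677

apple: 0.3 × 0.75 × (1−0.75) × (1−0.05) × 0.6 = 0.0320625
pear: 0.7 × 0.5 × (1−0.65) × (1−0.5) × 0.9 = 0.055125
P(apple | x) = 0.0320625 / 0.0871875 ≈ 0.3677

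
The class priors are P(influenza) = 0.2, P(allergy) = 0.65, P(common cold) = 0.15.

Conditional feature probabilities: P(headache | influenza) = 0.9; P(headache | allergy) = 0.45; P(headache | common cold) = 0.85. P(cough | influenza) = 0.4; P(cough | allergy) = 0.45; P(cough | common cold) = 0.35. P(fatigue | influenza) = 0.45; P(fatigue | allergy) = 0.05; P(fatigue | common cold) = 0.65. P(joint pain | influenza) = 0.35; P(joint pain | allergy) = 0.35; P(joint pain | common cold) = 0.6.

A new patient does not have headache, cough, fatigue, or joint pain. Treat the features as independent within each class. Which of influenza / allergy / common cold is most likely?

allergy

influenza: 0.2 × (1−0.9) × (1−0.4) × (1−0.45) × (1−0.35) = 0.00429
allergy: 0.65 × (1−0.45) × (1−0.45) × (1−0.05) × (1−0.35) = 0.1214159375
common cold: 0.15 × (1−0.85) × (1−0.35) × (1−0.65) × (1−0.6) = 0.0020475
Highest score → allergy.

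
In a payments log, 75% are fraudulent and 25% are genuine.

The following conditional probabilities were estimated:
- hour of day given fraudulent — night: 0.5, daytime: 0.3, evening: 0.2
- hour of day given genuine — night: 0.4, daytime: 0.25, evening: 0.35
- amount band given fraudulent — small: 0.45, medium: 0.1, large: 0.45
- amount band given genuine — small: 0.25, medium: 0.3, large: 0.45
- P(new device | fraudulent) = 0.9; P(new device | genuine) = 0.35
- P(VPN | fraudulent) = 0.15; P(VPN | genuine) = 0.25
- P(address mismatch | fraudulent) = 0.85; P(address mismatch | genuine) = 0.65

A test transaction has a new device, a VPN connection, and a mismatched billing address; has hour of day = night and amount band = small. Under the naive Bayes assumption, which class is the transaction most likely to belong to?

fraudulent

fraudulent: 0.75 × 0.5 × 0.45 × 0.9 × 0.15 × 0.85 = 0.0193640625
genuine: 0.25 × 0.4 × 0.25 × 0.35 × 0.25 × 0.65 = 0.001421875
Highest score → fraudulent.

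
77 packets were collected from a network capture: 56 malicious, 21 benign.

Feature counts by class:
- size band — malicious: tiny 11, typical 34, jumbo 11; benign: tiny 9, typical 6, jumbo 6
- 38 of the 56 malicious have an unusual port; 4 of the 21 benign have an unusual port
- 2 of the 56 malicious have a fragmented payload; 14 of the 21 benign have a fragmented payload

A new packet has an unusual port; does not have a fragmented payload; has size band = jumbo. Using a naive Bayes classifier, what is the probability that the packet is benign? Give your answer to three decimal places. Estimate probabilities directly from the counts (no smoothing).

0.050

malicious: (56/77) × (11/56) × (38/56) × (54/56) ≈ 0.0934767
benign: (21/77) × (6/21) × (4/21) × (7/21) ≈ 0.00494743
P(benign | x) = 0.00494743 / 0.09842413 ≈ 0.050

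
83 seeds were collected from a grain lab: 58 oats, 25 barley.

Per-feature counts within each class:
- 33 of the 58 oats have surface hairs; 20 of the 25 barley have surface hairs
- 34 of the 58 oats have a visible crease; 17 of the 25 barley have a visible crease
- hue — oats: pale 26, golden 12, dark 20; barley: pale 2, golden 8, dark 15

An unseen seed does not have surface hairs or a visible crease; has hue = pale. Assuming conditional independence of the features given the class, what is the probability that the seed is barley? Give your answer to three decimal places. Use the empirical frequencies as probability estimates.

oats: (58/83) × (25/58) × (24/58) × (26/58) ≈ 0.0558715
barley: (25/83) × (5/25) × (8/25) × (2/25) ≈ 0.00154217
P(barley | x) = 0.00154217 / 0.05741367 ≈ 0.027

0.027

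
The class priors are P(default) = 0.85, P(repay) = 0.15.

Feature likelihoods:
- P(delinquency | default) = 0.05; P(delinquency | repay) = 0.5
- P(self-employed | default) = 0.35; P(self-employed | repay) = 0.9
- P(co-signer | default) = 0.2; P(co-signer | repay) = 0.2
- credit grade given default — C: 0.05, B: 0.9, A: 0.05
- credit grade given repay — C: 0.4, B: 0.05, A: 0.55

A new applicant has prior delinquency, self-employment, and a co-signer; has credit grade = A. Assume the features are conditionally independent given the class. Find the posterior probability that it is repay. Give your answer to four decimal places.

0.9804

default: 0.85 × 0.05 × 0.35 × 0.2 × 0.05 = 0.00014875
repay: 0.15 × 0.5 × 0.9 × 0.2 × 0.55 = 0.007425
P(repay | x) = 0.007425 / 0.00757375 ≈ 0.9804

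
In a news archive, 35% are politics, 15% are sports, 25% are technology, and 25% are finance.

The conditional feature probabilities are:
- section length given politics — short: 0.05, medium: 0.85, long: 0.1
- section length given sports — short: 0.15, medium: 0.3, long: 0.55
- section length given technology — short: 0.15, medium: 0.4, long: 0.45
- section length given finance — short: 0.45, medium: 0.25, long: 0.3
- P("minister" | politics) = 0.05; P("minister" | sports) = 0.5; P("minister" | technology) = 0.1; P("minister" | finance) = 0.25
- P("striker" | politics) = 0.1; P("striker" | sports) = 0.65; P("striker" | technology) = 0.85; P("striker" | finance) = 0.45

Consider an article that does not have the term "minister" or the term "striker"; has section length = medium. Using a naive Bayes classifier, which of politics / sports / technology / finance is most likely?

politics: 0.35 × 0.85 × (1−0.05) × (1−0.1) = 0.2543625
sports: 0.15 × 0.3 × (1−0.5) × (1−0.65) = 0.007875
technology: 0.25 × 0.4 × (1−0.1) × (1−0.85) = 0.0135
finance: 0.25 × 0.25 × (1−0.25) × (1−0.45) = 0.02578125
Highest score → politics.

politics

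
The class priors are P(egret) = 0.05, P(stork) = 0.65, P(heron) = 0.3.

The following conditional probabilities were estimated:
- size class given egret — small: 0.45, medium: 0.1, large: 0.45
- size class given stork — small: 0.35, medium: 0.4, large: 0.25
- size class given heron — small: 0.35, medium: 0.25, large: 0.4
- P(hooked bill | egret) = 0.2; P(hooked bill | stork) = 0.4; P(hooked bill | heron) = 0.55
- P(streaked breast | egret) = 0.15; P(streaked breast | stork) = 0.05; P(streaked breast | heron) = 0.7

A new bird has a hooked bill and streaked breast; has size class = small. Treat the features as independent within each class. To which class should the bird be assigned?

egret: 0.05 × 0.45 × 0.2 × 0.15 = 0.000675
stork: 0.65 × 0.35 × 0.4 × 0.05 = 0.00455
heron: 0.3 × 0.35 × 0.55 × 0.7 = 0.040425
Highest score → heron.

heron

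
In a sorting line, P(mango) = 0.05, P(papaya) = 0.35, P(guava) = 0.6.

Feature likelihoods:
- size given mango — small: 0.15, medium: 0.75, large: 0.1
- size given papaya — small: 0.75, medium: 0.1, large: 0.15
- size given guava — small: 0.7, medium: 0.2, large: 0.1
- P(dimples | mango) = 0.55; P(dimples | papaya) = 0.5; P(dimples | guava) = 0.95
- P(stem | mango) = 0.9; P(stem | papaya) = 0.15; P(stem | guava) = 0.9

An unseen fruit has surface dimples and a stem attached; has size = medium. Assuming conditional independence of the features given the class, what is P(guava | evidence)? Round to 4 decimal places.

0.8288

mango: 0.05 × 0.75 × 0.55 × 0.9 = 0.0185625
papaya: 0.35 × 0.1 × 0.5 × 0.15 = 0.002625
guava: 0.6 × 0.2 × 0.95 × 0.9 = 0.1026
P(guava | x) = 0.1026 / 0.1237875 ≈ 0.8288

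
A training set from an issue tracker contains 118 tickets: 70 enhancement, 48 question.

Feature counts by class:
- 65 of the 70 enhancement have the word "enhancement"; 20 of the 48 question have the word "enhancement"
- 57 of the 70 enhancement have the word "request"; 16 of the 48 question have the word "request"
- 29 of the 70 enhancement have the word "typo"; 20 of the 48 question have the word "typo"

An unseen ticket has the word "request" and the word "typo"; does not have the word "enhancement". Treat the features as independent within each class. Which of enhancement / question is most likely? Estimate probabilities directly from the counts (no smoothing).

question

enhancement: (70/118) × (5/70) × (57/70) × (29/70) ≈ 0.0142944
question: (48/118) × (28/48) × (16/48) × (20/48) ≈ 0.0329567
Highest score → question.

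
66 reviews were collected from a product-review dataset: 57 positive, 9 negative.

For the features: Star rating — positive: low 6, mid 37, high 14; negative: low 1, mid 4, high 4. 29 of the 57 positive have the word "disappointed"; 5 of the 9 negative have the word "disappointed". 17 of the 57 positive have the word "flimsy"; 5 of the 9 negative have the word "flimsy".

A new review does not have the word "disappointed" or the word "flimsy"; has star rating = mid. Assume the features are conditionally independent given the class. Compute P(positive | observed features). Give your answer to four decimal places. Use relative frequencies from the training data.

0.9417

positive: (57/66) × (37/57) × (28/57) × (40/57) ≈ 0.193253
negative: (9/66) × (4/9) × (4/9) × (4/9) ≈ 0.0119716
P(positive | x) = 0.193253 / 0.2052246 ≈ 0.9417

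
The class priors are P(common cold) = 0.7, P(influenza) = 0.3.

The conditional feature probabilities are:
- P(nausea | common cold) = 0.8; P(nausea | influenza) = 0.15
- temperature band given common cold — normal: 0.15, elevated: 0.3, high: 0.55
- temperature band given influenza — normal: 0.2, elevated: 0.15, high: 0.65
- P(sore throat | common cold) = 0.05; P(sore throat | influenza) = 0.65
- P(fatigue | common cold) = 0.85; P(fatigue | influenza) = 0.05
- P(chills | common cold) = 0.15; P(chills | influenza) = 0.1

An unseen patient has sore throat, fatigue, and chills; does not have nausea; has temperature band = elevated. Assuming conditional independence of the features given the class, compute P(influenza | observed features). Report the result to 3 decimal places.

common cold: 0.7 × (1−0.8) × 0.3 × 0.05 × 0.85 × 0.15 = 0.00026775
influenza: 0.3 × (1−0.15) × 0.15 × 0.65 × 0.05 × 0.1 = 0.0001243125
P(influenza | x) = 0.0001243125 / 0.0003920625 ≈ 0.317

0.317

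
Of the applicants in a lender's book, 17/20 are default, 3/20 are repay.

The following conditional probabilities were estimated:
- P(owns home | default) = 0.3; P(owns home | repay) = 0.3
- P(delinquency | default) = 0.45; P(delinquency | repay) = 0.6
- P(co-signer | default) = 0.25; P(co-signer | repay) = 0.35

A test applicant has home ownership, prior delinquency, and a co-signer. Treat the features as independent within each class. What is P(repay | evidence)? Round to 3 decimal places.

0.248

default: 0.85 × 0.3 × 0.45 × 0.25 = 0.0286875
repay: 0.15 × 0.3 × 0.6 × 0.35 = 0.00945
P(repay | x) = 0.00945 / 0.0381375 ≈ 0.248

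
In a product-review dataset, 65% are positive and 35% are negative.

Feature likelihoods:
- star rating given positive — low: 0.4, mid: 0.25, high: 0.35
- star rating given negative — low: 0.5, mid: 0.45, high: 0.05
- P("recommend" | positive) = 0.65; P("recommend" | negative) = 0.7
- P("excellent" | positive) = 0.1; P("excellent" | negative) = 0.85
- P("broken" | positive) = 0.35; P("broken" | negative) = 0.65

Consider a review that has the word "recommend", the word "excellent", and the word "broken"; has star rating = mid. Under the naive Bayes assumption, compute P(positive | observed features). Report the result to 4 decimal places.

0.0572

positive: 0.65 × 0.25 × 0.65 × 0.1 × 0.35 = 0.003696875
negative: 0.35 × 0.45 × 0.7 × 0.85 × 0.65 = 0.060913125
P(positive | x) = 0.003696875 / 0.06461 ≈ 0.0572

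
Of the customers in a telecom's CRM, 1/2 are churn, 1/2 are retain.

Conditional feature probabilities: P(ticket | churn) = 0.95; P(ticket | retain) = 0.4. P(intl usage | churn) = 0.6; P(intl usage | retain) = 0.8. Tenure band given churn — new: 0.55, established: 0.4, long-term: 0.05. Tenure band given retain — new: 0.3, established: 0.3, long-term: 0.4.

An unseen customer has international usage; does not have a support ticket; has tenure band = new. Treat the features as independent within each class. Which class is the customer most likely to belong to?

retain

churn: 0.5 × (1−0.95) × 0.6 × 0.55 = 0.00825
retain: 0.5 × (1−0.4) × 0.8 × 0.3 = 0.072
Highest score → retain.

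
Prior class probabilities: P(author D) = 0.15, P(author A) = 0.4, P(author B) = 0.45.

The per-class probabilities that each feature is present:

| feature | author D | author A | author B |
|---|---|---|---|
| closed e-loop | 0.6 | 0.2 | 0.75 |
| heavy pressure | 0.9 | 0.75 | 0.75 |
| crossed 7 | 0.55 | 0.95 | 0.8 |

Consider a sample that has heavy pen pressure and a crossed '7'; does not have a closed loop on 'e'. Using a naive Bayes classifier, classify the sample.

author A

author D: 0.15 × (1−0.6) × 0.9 × 0.55 = 0.0297
author A: 0.4 × (1−0.2) × 0.75 × 0.95 = 0.228
author B: 0.45 × (1−0.75) × 0.75 × 0.8 = 0.0675
Highest score → author A.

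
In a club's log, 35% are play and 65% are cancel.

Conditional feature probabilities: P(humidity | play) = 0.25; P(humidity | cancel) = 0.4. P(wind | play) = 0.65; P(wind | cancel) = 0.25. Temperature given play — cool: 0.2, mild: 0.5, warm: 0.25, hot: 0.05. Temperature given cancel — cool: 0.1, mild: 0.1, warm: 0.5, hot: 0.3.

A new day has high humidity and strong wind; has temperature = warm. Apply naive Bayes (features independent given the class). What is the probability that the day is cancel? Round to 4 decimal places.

0.6957

play: 0.35 × 0.25 × 0.65 × 0.25 = 0.01421875
cancel: 0.65 × 0.4 × 0.25 × 0.5 = 0.0325
P(cancel | x) = 0.0325 / 0.04671875 ≈ 0.6957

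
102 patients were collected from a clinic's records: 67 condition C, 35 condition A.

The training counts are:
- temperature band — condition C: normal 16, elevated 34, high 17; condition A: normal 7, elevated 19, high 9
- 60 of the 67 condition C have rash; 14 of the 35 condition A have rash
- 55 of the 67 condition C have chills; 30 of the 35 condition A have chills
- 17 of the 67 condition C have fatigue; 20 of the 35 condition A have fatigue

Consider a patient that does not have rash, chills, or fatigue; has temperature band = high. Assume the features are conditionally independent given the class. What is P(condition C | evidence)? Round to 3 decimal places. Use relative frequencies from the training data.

condition C: (67/102) × (17/67) × (7/67) × (12/67) × (50/67) ≈ 0.00232741
condition A: (35/102) × (9/35) × (21/35) × (5/35) × (15/35) ≈ 0.0032413
P(condition C | x) = 0.00232741 / 0.00556871 ≈ 0.418

0.418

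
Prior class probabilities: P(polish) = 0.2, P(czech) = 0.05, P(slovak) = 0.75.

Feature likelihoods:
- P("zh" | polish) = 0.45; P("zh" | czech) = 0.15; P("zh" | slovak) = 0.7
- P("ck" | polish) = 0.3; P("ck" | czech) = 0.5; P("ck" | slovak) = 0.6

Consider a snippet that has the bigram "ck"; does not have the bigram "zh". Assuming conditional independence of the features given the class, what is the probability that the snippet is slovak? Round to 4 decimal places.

polish: 0.2 × (1−0.45) × 0.3 = 0.033
czech: 0.05 × (1−0.15) × 0.5 = 0.02125
slovak: 0.75 × (1−0.7) × 0.6 = 0.135
P(slovak | x) = 0.135 / 0.18925 ≈ 0.7133

0.7133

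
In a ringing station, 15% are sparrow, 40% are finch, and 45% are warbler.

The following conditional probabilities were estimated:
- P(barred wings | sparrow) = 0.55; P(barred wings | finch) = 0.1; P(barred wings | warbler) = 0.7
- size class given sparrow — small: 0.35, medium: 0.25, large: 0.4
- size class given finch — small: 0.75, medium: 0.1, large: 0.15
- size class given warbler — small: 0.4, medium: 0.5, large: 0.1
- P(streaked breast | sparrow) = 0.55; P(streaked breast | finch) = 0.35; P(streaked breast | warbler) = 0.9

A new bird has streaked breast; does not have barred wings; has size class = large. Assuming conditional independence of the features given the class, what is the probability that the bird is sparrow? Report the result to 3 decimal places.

0.324

sparrow: 0.15 × (1−0.55) × 0.4 × 0.55 = 0.01485
finch: 0.4 × (1−0.1) × 0.15 × 0.35 = 0.0189
warbler: 0.45 × (1−0.7) × 0.1 × 0.9 = 0.01215
P(sparrow | x) = 0.01485 / 0.0459 ≈ 0.324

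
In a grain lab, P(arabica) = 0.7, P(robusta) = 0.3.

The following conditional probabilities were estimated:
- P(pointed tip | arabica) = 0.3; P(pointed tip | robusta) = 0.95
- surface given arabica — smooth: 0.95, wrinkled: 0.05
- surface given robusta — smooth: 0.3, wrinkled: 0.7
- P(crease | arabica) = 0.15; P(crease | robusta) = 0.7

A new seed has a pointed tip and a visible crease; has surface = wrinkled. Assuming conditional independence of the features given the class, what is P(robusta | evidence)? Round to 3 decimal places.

arabica: 0.7 × 0.3 × 0.05 × 0.15 = 0.001575
robusta: 0.3 × 0.95 × 0.7 × 0.7 = 0.13965
P(robusta | x) = 0.13965 / 0.141225 ≈ 0.989

0.989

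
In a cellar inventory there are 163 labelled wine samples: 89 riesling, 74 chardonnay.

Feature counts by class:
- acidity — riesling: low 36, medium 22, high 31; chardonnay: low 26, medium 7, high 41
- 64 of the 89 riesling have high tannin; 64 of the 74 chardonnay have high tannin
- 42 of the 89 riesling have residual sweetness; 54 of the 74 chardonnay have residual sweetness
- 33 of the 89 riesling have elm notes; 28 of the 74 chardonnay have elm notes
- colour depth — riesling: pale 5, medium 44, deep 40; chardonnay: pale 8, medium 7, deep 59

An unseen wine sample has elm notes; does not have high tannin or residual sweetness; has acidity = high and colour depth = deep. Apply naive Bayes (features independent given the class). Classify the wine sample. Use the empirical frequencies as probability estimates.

riesling: (89/163) × (31/89) × (25/89) × (47/89) × (33/89) × (40/89) ≈ 0.00470139
chardonnay: (74/163) × (41/74) × (10/74) × (20/74) × (28/74) × (59/74) ≈ 0.00277147
Highest score → riesling.

riesling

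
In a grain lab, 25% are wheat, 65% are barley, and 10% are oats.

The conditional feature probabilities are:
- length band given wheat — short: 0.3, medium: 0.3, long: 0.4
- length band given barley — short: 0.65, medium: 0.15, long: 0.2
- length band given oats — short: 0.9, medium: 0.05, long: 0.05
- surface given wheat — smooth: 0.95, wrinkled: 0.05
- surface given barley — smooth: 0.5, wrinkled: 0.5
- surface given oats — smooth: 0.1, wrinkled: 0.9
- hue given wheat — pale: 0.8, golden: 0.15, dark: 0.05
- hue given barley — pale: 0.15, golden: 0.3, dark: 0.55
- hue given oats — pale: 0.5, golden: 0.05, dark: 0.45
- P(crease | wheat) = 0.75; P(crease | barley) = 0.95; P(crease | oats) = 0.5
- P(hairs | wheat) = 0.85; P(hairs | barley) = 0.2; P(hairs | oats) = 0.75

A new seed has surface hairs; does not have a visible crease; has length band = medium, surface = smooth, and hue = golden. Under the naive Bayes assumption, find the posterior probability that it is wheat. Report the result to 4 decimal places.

wheat: 0.25 × 0.3 × 0.95 × 0.15 × (1−0.75) × 0.85 = 0.00227109375
barley: 0.65 × 0.15 × 0.5 × 0.3 × (1−0.95) × 0.2 = 0.00014625
oats: 0.1 × 0.05 × 0.1 × 0.05 × (1−0.5) × 0.75 = 0.000009375
P(wheat | x) = 0.00227109375 / 0.00242671875 ≈ 0.9359

0.9359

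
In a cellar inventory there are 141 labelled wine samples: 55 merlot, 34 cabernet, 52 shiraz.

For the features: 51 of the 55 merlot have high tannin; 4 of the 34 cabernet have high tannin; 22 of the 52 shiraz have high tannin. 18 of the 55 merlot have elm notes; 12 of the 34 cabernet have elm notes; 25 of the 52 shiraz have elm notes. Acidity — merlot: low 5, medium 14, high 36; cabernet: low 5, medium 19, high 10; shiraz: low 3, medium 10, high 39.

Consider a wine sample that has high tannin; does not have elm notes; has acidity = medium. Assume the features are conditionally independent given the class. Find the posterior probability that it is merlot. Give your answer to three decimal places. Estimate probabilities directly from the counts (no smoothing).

merlot: (55/141) × (51/55) × (37/55) × (14/55) ≈ 0.0619378
cabernet: (34/141) × (4/34) × (22/34) × (19/34) ≈ 0.0102579
shiraz: (52/141) × (22/52) × (27/52) × (10/52) ≈ 0.0155798
P(merlot | x) = 0.0619378 / 0.0877755 ≈ 0.706

0.706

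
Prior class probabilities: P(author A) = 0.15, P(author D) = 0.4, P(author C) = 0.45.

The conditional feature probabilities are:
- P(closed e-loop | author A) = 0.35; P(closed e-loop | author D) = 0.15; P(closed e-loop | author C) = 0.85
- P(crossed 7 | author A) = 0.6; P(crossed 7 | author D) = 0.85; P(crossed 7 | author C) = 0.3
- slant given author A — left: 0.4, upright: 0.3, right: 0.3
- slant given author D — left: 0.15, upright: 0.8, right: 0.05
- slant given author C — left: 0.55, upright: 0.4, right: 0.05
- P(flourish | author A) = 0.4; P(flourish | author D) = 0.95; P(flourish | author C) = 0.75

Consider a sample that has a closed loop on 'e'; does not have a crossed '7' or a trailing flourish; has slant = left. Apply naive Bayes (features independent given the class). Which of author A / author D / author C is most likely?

author C

author A: 0.15 × 0.35 × (1−0.6) × 0.4 × (1−0.4) = 0.00504
author D: 0.4 × 0.15 × (1−0.85) × 0.15 × (1−0.95) = 0.0000675
author C: 0.45 × 0.85 × (1−0.3) × 0.55 × (1−0.75) = 0.036815625
Highest score → author C.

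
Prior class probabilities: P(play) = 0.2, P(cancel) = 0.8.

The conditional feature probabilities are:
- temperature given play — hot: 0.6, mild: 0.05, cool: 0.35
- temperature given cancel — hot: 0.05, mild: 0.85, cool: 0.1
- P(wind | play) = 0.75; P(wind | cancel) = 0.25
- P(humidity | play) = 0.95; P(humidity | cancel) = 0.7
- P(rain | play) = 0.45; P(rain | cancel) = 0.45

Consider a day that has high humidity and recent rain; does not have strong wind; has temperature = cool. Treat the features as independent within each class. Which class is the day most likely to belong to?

play: 0.2 × 0.35 × (1−0.75) × 0.95 × 0.45 = 0.00748125
cancel: 0.8 × 0.1 × (1−0.25) × 0.7 × 0.45 = 0.0189
Highest score → cancel.

cancel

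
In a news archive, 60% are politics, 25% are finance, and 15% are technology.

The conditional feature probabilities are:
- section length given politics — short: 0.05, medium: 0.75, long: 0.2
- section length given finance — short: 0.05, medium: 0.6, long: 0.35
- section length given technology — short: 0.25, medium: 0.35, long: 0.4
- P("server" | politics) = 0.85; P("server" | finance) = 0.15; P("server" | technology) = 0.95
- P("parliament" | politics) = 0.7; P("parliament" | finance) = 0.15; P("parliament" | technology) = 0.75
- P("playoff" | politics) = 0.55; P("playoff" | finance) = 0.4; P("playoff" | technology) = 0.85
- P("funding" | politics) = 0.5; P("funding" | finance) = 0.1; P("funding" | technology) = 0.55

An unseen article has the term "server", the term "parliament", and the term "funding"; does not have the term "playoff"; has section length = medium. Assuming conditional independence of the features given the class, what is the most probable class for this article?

politics: 0.6 × 0.75 × 0.85 × 0.7 × (1−0.55) × 0.5 = 0.06024375
finance: 0.25 × 0.6 × 0.15 × 0.15 × (1−0.4) × 0.1 = 0.0002025
technology: 0.15 × 0.35 × 0.95 × 0.75 × (1−0.85) × 0.55 = 0.003086015625
Highest score → politics.

politics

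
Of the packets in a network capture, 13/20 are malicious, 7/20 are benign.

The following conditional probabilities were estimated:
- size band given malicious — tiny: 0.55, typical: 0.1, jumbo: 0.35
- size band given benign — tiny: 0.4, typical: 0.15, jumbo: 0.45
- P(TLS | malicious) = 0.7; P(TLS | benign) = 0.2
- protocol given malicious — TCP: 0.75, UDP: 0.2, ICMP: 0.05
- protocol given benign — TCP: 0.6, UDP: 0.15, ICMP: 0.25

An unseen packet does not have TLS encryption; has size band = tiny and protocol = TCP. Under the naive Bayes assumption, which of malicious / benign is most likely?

malicious

malicious: 0.65 × 0.55 × (1−0.7) × 0.75 = 0.0804375
benign: 0.35 × 0.4 × (1−0.2) × 0.6 = 0.0672
Highest score → malicious.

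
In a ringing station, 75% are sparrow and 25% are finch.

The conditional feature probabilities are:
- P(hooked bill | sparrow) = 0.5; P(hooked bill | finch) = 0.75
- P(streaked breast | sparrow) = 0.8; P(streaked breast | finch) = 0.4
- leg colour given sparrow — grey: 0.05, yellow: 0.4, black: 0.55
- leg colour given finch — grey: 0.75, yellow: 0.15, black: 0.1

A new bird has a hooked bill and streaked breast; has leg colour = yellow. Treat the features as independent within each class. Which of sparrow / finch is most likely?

sparrow: 0.75 × 0.5 × 0.8 × 0.4 = 0.12
finch: 0.25 × 0.75 × 0.4 × 0.15 = 0.01125
Highest score → sparrow.

sparrow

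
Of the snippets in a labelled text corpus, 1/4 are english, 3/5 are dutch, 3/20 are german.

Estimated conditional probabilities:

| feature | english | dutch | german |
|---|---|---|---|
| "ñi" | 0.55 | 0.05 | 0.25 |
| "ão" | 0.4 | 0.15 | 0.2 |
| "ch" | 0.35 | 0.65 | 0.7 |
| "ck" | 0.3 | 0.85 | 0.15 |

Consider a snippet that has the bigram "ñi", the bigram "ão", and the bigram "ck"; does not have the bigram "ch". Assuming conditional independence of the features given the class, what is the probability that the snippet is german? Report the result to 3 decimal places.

0.027

english: 0.25 × 0.55 × 0.4 × (1−0.35) × 0.3 = 0.010725
dutch: 0.6 × 0.05 × 0.15 × (1−0.65) × 0.85 = 0.00133875
german: 0.15 × 0.25 × 0.2 × (1−0.7) × 0.15 = 0.0003375
P(german | x) = 0.0003375 / 0.01240125 ≈ 0.027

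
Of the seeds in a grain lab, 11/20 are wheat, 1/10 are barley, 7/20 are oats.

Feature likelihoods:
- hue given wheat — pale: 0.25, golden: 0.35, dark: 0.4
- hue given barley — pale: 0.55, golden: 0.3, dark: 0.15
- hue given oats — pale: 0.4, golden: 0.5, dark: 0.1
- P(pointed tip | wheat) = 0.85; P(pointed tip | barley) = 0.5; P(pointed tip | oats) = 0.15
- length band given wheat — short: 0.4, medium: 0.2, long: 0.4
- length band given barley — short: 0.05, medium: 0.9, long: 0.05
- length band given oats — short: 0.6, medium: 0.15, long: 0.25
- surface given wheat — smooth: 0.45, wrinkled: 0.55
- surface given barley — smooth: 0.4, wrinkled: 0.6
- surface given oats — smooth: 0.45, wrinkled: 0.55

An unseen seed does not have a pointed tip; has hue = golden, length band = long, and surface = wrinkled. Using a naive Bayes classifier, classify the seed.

oats

wheat: 0.55 × 0.35 × (1−0.85) × 0.4 × 0.55 = 0.0063525
barley: 0.1 × 0.3 × (1−0.5) × 0.05 × 0.6 = 0.00045
oats: 0.35 × 0.5 × (1−0.15) × 0.25 × 0.55 = 0.020453125
Highest score → oats.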